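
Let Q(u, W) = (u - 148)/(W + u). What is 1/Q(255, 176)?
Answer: 431/107 ≈ 4.0280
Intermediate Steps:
Q(u, W) = (-148 + u)/(W + u)
1/Q(255, 176) = 1/((-148 + 255)/(176 + 255)) = 1/(107/431) = 431/107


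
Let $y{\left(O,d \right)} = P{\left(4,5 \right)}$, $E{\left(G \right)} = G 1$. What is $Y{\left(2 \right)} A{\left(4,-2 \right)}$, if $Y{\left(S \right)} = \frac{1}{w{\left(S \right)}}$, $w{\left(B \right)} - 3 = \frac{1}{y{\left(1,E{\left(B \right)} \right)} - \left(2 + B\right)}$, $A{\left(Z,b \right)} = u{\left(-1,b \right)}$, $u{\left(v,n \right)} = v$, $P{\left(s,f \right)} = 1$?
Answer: $- \frac{3}{8} \approx -0.375$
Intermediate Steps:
$E{\left(G \right)} = G$
$A{\left(Z,b \right)} = -1$
$y{\left(O,d \right)} = 1$
$w{\left(B \right)} = 3 + \frac{1}{-1 - B}$ ($w{\left(B \right)} = 3 + \frac{1}{1 - \left(2 + B\right)} = 3 + \frac{1}{-1 - B}$)
$Y{\left(S \right)} = \frac{1 + S}{2 + 3 S}$ ($Y{\left(S \right)} = \frac{1}{\frac{1}{1 + S} \left(2 + 3 S\right)} = \frac{1 + S}{2 + 3 S}$)
$Y{\left(2 \right)} A{\left(4,-2 \right)} = \frac{1 + 2}{2 + 3 \cdot 2} \left(-1\right) = \frac{1}{2 + 6} \cdot 3 \left(-1\right) = \frac{1}{8} \cdot 3 \left(-1\right) = \frac{3}{8} \left(-1\right) = - \frac{3}{8}$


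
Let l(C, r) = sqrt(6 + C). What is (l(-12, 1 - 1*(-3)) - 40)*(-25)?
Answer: 1000 - 25*I*sqrt(6) ≈ 1000.0 - 61.237*I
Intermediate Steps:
(l(-12, 1 - 1*(-3)) - 40)*(-25) = (sqrt(6 - 12) - 40)*(-25) = (sqrt(-6) - 40)*(-25) = (I*sqrt(6) - 40)*(-25) = (-40 + I*sqrt(6))*(-25) = 1000 - 25*I*sqrt(6)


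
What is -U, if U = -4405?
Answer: 4405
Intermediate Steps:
-U = -1*(-4405) = 4405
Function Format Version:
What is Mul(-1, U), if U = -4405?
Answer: 4405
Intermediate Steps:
Mul(-1, U) = Mul(-1, -4405) = 4405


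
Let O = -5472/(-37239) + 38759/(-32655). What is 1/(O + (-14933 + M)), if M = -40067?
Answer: -57906645/3184925696821 ≈ -1.8181e-5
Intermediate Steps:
O = -60221821/57906645 (O = -5472*(-1/37239) + 38759*(-1/32655) = 1824/12413 - 5537/4665 = -60221821/57906645 ≈ -1.0400)
1/(O + (-14933 + M)) = 1/(-60221821/57906645 + (-14933 - 40067)) = 1/(-60221821/57906645 - 55000) = 1/(-3184925696821/57906645) = -57906645/3184925696821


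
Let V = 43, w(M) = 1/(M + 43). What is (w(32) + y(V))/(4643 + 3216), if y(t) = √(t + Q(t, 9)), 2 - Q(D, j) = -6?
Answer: 1/589425 + √51/7859 ≈ 0.00091039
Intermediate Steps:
w(M) = 1/(43 + M)
Q(D, j) = 8 (Q(D, j) = 2 - 1*(-6) = 2 + 6 = 8)
y(t) = √(8 + t) (y(t) = √(t + 8) = √(8 + t))
(w(32) + y(V))/(4643 + 3216) = (1/(43 + 32) + √(8 + 43))/(4643 + 3216) = (1/75 + √51)/7859 = (1/75 + √51)*(1/7859) = 1/589425 + √51/7859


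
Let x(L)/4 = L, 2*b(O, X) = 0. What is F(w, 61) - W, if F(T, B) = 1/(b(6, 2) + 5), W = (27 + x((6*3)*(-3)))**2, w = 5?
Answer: -178604/5 ≈ -35721.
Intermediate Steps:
b(O, X) = 0 (b(O, X) = (1/2)*0 = 0)
x(L) = 4*L
W = 35721 (W = (27 + 4*((6*3)*(-3)))**2 = (27 + 4*(18*(-3)))**2 = (27 + 4*(-54))**2 = (27 - 216)**2 = (-189)**2 = 35721)
F(T, B) = 1/5 (F(T, B) = 1/(0 + 5) = 1/5)
F(w, 61) - W = 1/5 - 1*35721 = 1/5 - 35721 = -178604/5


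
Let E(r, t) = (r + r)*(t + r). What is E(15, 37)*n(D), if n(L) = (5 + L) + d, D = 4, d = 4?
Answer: 20280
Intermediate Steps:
E(r, t) = 2*r*(r + t) (E(r, t) = (2*r)*(r + t) = 2*r*(r + t))
n(L) = 9 + L (n(L) = (5 + L) + 4 = 9 + L)
E(15, 37)*n(D) = (2*15*(15 + 37))*(9 + 4) = (2*15*52)*13 = 1560*13 = 20280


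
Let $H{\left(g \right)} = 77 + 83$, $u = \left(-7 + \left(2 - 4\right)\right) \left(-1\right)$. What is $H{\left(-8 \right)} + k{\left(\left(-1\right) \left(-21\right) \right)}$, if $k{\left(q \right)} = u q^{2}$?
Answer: $4129$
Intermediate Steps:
$u = 9$ ($u = \left(-7 + \left(2 - 4\right)\right) \left(-1\right) = \left(-7 - 2\right) \left(-1\right) = \left(-9\right) \left(-1\right) = 9$)
$H{\left(g \right)} = 160$
$k{\left(q \right)} = 9 q^{2}$
$H{\left(-8 \right)} + k{\left(\left(-1\right) \left(-21\right) \right)} = 160 + 9 \left(\left(-1\right) \left(-21\right)\right)^{2} = 160 + 9 \cdot 21^{2} = 160 + 9 \cdot 441 = 160 + 3969 = 4129$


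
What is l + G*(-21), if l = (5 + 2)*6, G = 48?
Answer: -966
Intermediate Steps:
l = 42 (l = 7*6 = 42)
l + G*(-21) = 42 + 48*(-21) = 42 - 1008 = -966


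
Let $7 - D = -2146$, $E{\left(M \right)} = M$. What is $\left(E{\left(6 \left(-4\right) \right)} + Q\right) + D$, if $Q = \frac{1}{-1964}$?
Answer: $\frac{4181355}{1964} \approx 2129.0$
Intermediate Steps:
$D = 2153$ ($D = 7 - -2146 = 7 + 2146 = 2153$)
$Q = - \frac{1}{1964} \approx -0.00050917$
$\left(E{\left(6 \left(-4\right) \right)} + Q\right) + D = \left(6 \left(-4\right) - \frac{1}{1964}\right) + 2153 = \left(-24 - \frac{1}{1964}\right) + 2153 = - \frac{47137}{1964} + 2153 = \frac{4181355}{1964}$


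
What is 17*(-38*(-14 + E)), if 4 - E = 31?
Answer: 26486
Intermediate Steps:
E = -27 (E = 4 - 1*31 = 4 - 31 = -27)
17*(-38*(-14 + E)) = 17*(-38*(-14 - 27)) = 17*(-38*(-41)) = 17*1558 = 26486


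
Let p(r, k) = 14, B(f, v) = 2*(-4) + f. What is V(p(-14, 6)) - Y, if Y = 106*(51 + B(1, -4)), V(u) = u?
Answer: -4650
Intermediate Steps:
B(f, v) = -8 + f
Y = 4664 (Y = 106*(51 + (-8 + 1)) = 106*(51 - 7) = 106*44 = 4664)
V(p(-14, 6)) - Y = 14 - 1*4664 = 14 - 4664 = -4650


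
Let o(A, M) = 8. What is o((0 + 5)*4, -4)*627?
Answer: 5016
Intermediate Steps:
o((0 + 5)*4, -4)*627 = 8*627 = 5016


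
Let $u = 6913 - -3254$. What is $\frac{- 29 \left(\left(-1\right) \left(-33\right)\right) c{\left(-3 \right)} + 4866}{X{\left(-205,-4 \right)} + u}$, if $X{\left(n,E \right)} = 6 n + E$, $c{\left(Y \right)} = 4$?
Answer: $\frac{1038}{8933} \approx 0.1162$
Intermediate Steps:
$X{\left(n,E \right)} = E + 6 n$
$u = 10167$ ($u = 6913 + 3254 = 10167$)
$\frac{- 29 \left(\left(-1\right) \left(-33\right)\right) c{\left(-3 \right)} + 4866}{X{\left(-205,-4 \right)} + u} = \frac{- 29 \left(\left(-1\right) \left(-33\right)\right) 4 + 4866}{\left(-4 + 6 \left(-205\right)\right) + 10167} = \frac{\left(-29\right) 33 \cdot 4 + 4866}{\left(-4 - 1230\right) + 10167} = \frac{\left(-957\right) 4 + 4866}{-1234 + 10167} = \frac{-3828 + 4866}{8933} = 1038 \cdot \frac{1}{8933} = \frac{1038}{8933}$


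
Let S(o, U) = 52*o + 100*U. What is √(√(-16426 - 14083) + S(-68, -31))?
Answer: √(-6636 + I*√30509) ≈ 1.072 + 81.469*I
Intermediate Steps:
√(√(-16426 - 14083) + S(-68, -31)) = √(√(-16426 - 14083) + (52*(-68) + 100*(-31))) = √(√(-30509) + (-3536 - 3100)) = √(I*√30509 - 6636) = √(-6636 + I*√30509)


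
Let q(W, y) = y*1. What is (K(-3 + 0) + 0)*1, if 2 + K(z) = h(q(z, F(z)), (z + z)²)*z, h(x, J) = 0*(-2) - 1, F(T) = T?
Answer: 1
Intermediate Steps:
q(W, y) = y
h(x, J) = -1 (h(x, J) = 0 - 1 = -1)
K(z) = -2 - z
(K(-3 + 0) + 0)*1 = ((-2 - (-3 + 0)) + 0)*1 = ((-2 - 1*(-3)) + 0)*1 = ((-2 + 3) + 0)*1 = (1 + 0)*1 = 1*1 = 1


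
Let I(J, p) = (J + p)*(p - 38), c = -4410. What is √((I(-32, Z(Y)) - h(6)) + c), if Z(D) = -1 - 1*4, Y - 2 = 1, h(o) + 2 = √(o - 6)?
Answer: 3*I*√313 ≈ 53.075*I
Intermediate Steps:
h(o) = -2 + √(-6 + o) (h(o) = -2 + √(o - 6) = -2 + √(-6 + o))
Y = 3 (Y = 2 + 1 = 3)
Z(D) = -5 (Z(D) = -1 - 4 = -5)
I(J, p) = (-38 + p)*(J + p) (I(J, p) = (J + p)*(-38 + p) = (-38 + p)*(J + p))
√((I(-32, Z(Y)) - h(6)) + c) = √((((-5)² - 38*(-32) - 38*(-5) - 32*(-5)) - (-2 + √(-6 + 6))) - 4410) = √(((25 + 1216 + 190 + 160) - (-2 + √0)) - 4410) = √((1591 - (-2 + 0)) - 4410) = √((1591 - 1*(-2)) - 4410) = √((1591 + 2) - 4410) = √(1593 - 4410) = √(-2817) = 3*I*√313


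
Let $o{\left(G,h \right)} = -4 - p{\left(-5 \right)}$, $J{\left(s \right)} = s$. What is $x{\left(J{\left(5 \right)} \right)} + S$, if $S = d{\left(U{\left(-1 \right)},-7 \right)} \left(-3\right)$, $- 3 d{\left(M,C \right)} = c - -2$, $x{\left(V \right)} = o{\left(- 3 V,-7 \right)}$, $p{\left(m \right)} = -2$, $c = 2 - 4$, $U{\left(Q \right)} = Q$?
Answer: $-2$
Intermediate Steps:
$c = -2$
$o{\left(G,h \right)} = -2$ ($o{\left(G,h \right)} = -4 - -2 = -4 + 2 = -2$)
$x{\left(V \right)} = -2$
$d{\left(M,C \right)} = 0$ ($d{\left(M,C \right)} = - \frac{-2 - -2}{3} = - \frac{-2 + 2}{3} = \left(- \frac{1}{3}\right) 0 = 0$)
$S = 0$ ($S = 0 \left(-3\right) = 0$)
$x{\left(J{\left(5 \right)} \right)} + S = -2 + 0 = -2$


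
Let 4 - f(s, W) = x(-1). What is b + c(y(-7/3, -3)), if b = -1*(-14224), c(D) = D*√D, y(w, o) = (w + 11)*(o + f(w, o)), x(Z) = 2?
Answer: 14224 - 26*I*√78/9 ≈ 14224.0 - 25.514*I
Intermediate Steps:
f(s, W) = 2 (f(s, W) = 4 - 1*2 = 4 - 2 = 2)
y(w, o) = (2 + o)*(11 + w) (y(w, o) = (w + 11)*(o + 2) = (11 + w)*(2 + o) = (2 + o)*(11 + w))
c(D) = D^(3/2)
b = 14224
b + c(y(-7/3, -3)) = 14224 + (22 + 2*(-7/3) + 11*(-3) - (-21)/3)^(3/2) = 14224 + (22 + 2*(-7*⅓) - 33 - (-21)/3)^(3/2) = 14224 + (22 + 2*(-7/3) - 33 - 3*(-7/3))^(3/2) = 14224 + (22 - 14/3 - 33 + 7)^(3/2) = 14224 + (-26/3)^(3/2) = 14224 - 26*I*√78/9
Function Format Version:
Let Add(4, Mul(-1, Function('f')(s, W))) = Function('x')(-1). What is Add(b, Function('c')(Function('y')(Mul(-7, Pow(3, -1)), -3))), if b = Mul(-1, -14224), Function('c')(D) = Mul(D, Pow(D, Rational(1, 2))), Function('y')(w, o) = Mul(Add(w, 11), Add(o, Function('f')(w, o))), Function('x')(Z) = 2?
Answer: Add(14224, Mul(Rational(-26, 9), I, Pow(78, Rational(1, 2)))) ≈ Add(14224., Mul(-25.514, I))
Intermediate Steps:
Function('f')(s, W) = 2 (Function('f')(s, W) = Add(4, Mul(-1, 2)) = Add(4, -2) = 2)
Function('y')(w, o) = Mul(Add(2, o), Add(11, w)) (Function('y')(w, o) = Mul(Add(w, 11), Add(o, 2)) = Mul(Add(11, w), Add(2, o)) = Mul(Add(2, o), Add(11, w)))
Function('c')(D) = Pow(D, Rational(3, 2))
b = 14224
Add(b, Function('c')(Function('y')(Mul(-7, Pow(3, -1)), -3))) = Add(14224, Pow(Add(22, Mul(2, Mul(-7, Pow(3, -1))), Mul(11, -3), Mul(-3, Mul(-7, Pow(3, -1)))), Rational(3, 2))) = Add(14224, Pow(Add(22, Mul(2, Mul(-7, Rational(1, 3))), -33, Mul(-3, Mul(-7, Rational(1, 3)))), Rational(3, 2))) = Add(14224, Pow(Add(22, Mul(2, Rational(-7, 3)), -33, Mul(-3, Rational(-7, 3))), Rational(3, 2))) = Add(14224, Pow(Add(22, Rational(-14, 3), -33, 7), Rational(3, 2))) = Add(14224, Pow(Rational(-26, 3), Rational(3, 2))) = Add(14224, Mul(Rational(-26, 9), I, Pow(78, Rational(1, 2))))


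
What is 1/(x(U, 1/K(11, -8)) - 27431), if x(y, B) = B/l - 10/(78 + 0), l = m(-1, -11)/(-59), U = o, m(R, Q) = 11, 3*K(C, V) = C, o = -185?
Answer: -4719/129454397 ≈ -3.6453e-5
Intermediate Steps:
K(C, V) = C/3
U = -185
l = -11/59 (l = 11/(-59) = 11*(-1/59) = -11/59 ≈ -0.18644)
x(y, B) = -5/39 - 59*B/11 (x(y, B) = B/(-11/59) - 10/(78 + 0) = B*(-59/11) - 10/78 = -59*B/11 - 10*1/78 = -59*B/11 - 5/39 = -5/39 - 59*B/11)
1/(x(U, 1/K(11, -8)) - 27431) = 1/((-5/39 - 59/(11*((1/3)*11))) - 27431) = 1/((-5/39 - 59/(11*11/3)) - 27431) = 1/((-5/39 - 59/11*3/11) - 27431) = 1/((-5/39 - 177/121) - 27431) = 1/(-7508/4719 - 27431) = 1/(-129454397/4719) = -4719/129454397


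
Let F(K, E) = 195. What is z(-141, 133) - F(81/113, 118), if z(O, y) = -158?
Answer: -353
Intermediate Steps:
z(-141, 133) - F(81/113, 118) = -158 - 1*195 = -158 - 195 = -353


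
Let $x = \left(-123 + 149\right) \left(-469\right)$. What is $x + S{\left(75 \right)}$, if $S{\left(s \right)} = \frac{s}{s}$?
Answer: $-12193$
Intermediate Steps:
$x = -12194$ ($x = 26 \left(-469\right) = -12194$)
$S{\left(s \right)} = 1$
$x + S{\left(75 \right)} = -12194 + 1 = -12193$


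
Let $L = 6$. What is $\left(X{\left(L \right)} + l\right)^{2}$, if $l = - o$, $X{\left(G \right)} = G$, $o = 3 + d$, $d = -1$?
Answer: $16$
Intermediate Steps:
$o = 2$ ($o = 3 - 1 = 2$)
$l = -2$ ($l = \left(-1\right) 2 = -2$)
$\left(X{\left(L \right)} + l\right)^{2} = \left(6 - 2\right)^{2} = 4^{2} = 16$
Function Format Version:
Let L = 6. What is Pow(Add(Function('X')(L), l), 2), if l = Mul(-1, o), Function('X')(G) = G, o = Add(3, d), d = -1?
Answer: 16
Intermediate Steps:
o = 2 (o = Add(3, -1) = 2)
l = -2 (l = Mul(-1, 2) = -2)
Pow(Add(Function('X')(L), l), 2) = Pow(Add(6, -2), 2) = Pow(4, 2) = 16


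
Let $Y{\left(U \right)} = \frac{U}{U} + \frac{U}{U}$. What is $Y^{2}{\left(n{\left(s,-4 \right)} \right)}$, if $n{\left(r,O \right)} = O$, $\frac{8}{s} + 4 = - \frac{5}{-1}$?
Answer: $4$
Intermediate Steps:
$s = 8$ ($s = \frac{8}{-4 - \frac{5}{-1}} = \frac{8}{-4 - -5} = \frac{8}{-4 + 5} = \frac{8}{1} = 8 \cdot 1 = 8$)
$Y{\left(U \right)} = 2$ ($Y{\left(U \right)} = 1 + 1 = 2$)
$Y^{2}{\left(n{\left(s,-4 \right)} \right)} = 2^{2} = 4$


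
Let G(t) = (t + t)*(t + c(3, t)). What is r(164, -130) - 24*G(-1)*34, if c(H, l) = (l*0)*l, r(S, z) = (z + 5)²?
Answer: 13993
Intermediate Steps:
r(S, z) = (5 + z)²
c(H, l) = 0 (c(H, l) = 0*l = 0)
G(t) = 2*t² (G(t) = (t + t)*(t + 0) = (2*t)*t = 2*t²)
r(164, -130) - 24*G(-1)*34 = (5 - 130)² - 48*(-1)²*34 = (-125)² - 48*34 = 15625 - 24*2*34 = 15625 - 48*34 = 15625 - 1632 = 13993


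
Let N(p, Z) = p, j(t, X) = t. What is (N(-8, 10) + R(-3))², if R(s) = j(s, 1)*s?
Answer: 1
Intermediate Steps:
R(s) = s² (R(s) = s*s = s²)
(N(-8, 10) + R(-3))² = (-8 + (-3)²)² = (-8 + 9)² = 1² = 1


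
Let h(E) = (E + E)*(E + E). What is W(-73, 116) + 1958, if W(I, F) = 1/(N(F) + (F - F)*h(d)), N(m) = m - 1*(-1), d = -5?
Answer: 229087/117 ≈ 1958.0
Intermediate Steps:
N(m) = 1 + m (N(m) = m + 1 = 1 + m)
h(E) = 4*E² (h(E) = (2*E)*(2*E) = 4*E²)
W(I, F) = 1/(1 + F) (W(I, F) = 1/((1 + F) + (F - F)*(4*(-5)²)) = 1/((1 + F) + 0*(4*25)) = 1/((1 + F) + 0*100) = 1/((1 + F) + 0) = 1/(1 + F))
W(-73, 116) + 1958 = 1/(1 + 116) + 1958 = 1/117 + 1958 = 229087/117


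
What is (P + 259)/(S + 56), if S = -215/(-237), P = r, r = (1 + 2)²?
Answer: 63516/13487 ≈ 4.7094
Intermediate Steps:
r = 9 (r = 3² = 9)
P = 9
S = 215/237 (S = -215*(-1/237) = 215/237 ≈ 0.90717)
(P + 259)/(S + 56) = (9 + 259)/(215/237 + 56) = 268/(13487/237) = 268*(237/13487) = 63516/13487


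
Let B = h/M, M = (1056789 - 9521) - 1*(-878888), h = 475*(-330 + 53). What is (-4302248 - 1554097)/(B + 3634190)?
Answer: -2256046811964/1400003348413 ≈ -1.6115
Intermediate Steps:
h = -131575 (h = 475*(-277) = -131575)
M = 1926156 (M = 1047268 + 878888 = 1926156)
B = -131575/1926156 ≈ -0.068310
(-4302248 - 1554097)/(B + 3634190) = (-4302248 - 1554097)/(-131575/1926156 + 3634190) = -5856345/7000016742065/1926156 = -5856345*1926156/7000016742065 = -2256046811964/1400003348413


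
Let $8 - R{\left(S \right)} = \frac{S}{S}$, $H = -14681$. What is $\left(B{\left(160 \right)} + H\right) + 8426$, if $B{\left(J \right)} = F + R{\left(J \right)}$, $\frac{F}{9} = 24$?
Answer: $-6032$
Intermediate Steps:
$F = 216$ ($F = 9 \cdot 24 = 216$)
$R{\left(S \right)} = 7$ ($R{\left(S \right)} = 8 - \frac{S}{S} = 8 - 1 = 7$)
$B{\left(J \right)} = 223$ ($B{\left(J \right)} = 216 + 7 = 223$)
$\left(B{\left(160 \right)} + H\right) + 8426 = \left(223 - 14681\right) + 8426 = -14458 + 8426 = -6032$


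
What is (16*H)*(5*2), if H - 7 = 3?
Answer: 1600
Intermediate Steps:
H = 10 (H = 7 + 3 = 10)
(16*H)*(5*2) = (16*10)*(5*2) = 160*10 = 1600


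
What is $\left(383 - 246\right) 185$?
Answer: $25345$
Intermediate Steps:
$\left(383 - 246\right) 185 = 137 \cdot 185 = 25345$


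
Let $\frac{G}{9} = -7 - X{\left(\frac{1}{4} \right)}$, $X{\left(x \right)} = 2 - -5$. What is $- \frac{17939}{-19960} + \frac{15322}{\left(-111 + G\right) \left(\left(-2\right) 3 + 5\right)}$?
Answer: $\frac{310078663}{4730520} \approx 65.549$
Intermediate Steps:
$X{\left(x \right)} = 7$ ($X{\left(x \right)} = 2 + 5 = 7$)
$G = -126$ ($G = 9 \left(-7 - 7\right) = 9 \left(-14\right) = -126$)
$- \frac{17939}{-19960} + \frac{15322}{\left(-111 + G\right) \left(\left(-2\right) 3 + 5\right)} = - \frac{17939}{-19960} + \frac{15322}{\left(-111 - 126\right) \left(\left(-2\right) 3 + 5\right)} = \left(-17939\right) \left(- \frac{1}{19960}\right) + \frac{15322}{\left(-237\right) \left(-6 + 5\right)} = \frac{17939}{19960} + \frac{15322}{\left(-237\right) \left(-1\right)} = \frac{17939}{19960} + \frac{15322}{237} = \frac{310078663}{4730520}$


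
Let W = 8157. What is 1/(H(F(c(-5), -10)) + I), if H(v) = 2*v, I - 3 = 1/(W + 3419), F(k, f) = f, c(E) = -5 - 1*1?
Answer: -11576/196791 ≈ -0.058824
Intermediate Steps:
c(E) = -6 (c(E) = -5 - 1 = -6)
I = 34729/11576 (I = 3 + 1/(8157 + 3419) = 3 + 1/11576 = 34729/11576 ≈ 3.0001)
1/(H(F(c(-5), -10)) + I) = 1/(2*(-10) + 34729/11576) = 1/(-20 + 34729/11576) = 1/(-196791/11576) = -11576/196791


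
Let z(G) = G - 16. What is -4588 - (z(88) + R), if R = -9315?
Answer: 4655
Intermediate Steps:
z(G) = -16 + G
-4588 - (z(88) + R) = -4588 - ((-16 + 88) - 9315) = -4588 - (72 - 9315) = -4588 - 1*(-9243) = -4588 + 9243 = 4655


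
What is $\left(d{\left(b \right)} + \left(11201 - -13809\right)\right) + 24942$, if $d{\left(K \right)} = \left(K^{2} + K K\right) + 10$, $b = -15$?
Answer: $50412$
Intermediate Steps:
$d{\left(K \right)} = 10 + 2 K^{2}$ ($d{\left(K \right)} = \left(K^{2} + K^{2}\right) + 10 = 2 K^{2} + 10 = 10 + 2 K^{2}$)
$\left(d{\left(b \right)} + \left(11201 - -13809\right)\right) + 24942 = \left(\left(10 + 2 \left(-15\right)^{2}\right) + \left(11201 - -13809\right)\right) + 24942 = \left(\left(10 + 2 \cdot 225\right) + \left(11201 + 13809\right)\right) + 24942 = \left(\left(10 + 450\right) + 25010\right) + 24942 = \left(460 + 25010\right) + 24942 = 25470 + 24942 = 50412$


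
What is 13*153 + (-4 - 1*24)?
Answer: 1961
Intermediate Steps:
13*153 + (-4 - 1*24) = 1989 + (-4 - 24) = 1989 - 28 = 1961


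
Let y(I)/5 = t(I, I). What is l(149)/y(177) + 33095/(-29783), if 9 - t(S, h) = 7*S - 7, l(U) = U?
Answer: -206813592/182123045 ≈ -1.1356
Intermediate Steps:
t(S, h) = 16 - 7*S (t(S, h) = 9 - (7*S - 7) = 9 - (-7 + 7*S) = 9 + (7 - 7*S) = 16 - 7*S)
y(I) = 80 - 35*I (y(I) = 5*(16 - 7*I) = 80 - 35*I)
l(149)/y(177) + 33095/(-29783) = 149/(80 - 35*177) + 33095/(-29783) = 149/(80 - 6195) + 33095*(-1/29783) = 149/(-6115) - 33095/29783 = 149*(-1/6115) - 33095/29783 = -149/6115 - 33095/29783 = -206813592/182123045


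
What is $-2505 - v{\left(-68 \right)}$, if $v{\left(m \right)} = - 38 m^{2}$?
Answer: $173207$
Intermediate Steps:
$-2505 - v{\left(-68 \right)} = -2505 - - 38 \left(-68\right)^{2} = -2505 - \left(-38\right) 4624 = -2505 - -175712 = -2505 + 175712 = 173207$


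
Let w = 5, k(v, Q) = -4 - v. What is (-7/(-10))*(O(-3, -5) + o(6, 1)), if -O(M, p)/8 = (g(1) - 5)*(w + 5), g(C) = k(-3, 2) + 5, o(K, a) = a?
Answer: 567/10 ≈ 56.700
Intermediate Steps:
g(C) = 4 (g(C) = (-4 - 1*(-3)) + 5 = (-4 + 3) + 5 = -1 + 5 = 4)
O(M, p) = 80 (O(M, p) = -8*(4 - 5)*(5 + 5) = -(-8)*10 = -8*(-10) = 80)
(-7/(-10))*(O(-3, -5) + o(6, 1)) = (-7/(-10))*(80 + 1) = -7*(-⅒)*81 = (7/10)*81 = 567/10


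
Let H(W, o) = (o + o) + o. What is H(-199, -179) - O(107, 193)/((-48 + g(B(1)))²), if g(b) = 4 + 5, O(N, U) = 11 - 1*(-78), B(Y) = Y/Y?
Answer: -816866/1521 ≈ -537.06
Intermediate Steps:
B(Y) = 1
O(N, U) = 89 (O(N, U) = 11 + 78 = 89)
H(W, o) = 3*o (H(W, o) = 2*o + o = 3*o)
g(b) = 9
H(-199, -179) - O(107, 193)/((-48 + g(B(1)))²) = 3*(-179) - 89/((-48 + 9)²) = -537 - 89/((-39)²) = -537 - 89/1521 = -816866/1521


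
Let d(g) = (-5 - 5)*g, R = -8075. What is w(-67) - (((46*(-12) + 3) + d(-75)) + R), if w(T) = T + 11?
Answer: 7818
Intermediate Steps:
w(T) = 11 + T
d(g) = -10*g
w(-67) - (((46*(-12) + 3) + d(-75)) + R) = (11 - 67) - (((46*(-12) + 3) - 10*(-75)) - 8075) = -56 - (((-552 + 3) + 750) - 8075) = -56 - ((-549 + 750) - 8075) = -56 - (201 - 8075) = -56 - 1*(-7874) = -56 + 7874 = 7818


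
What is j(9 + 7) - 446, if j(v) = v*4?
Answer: -382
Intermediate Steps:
j(v) = 4*v
j(9 + 7) - 446 = 4*(9 + 7) - 446 = 4*16 - 446 = 64 - 446 = -382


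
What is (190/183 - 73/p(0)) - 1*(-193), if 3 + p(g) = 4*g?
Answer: 39962/183 ≈ 218.37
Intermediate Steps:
p(g) = -3 + 4*g
(190/183 - 73/p(0)) - 1*(-193) = (190/183 - 73/(-3 + 4*0)) - 1*(-193) = (190*(1/183) - 73/(-3 + 0)) + 193 = (190/183 - 73/(-3)) + 193 = (190/183 - 73*(-⅓)) + 193 = (190/183 + 73/3) + 193 = 4643/183 + 193 = 39962/183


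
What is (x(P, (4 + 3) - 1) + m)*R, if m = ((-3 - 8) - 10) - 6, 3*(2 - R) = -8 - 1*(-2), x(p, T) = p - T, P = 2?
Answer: -124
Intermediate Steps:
R = 4 (R = 2 - (-8 - 1*(-2))/3 = 2 - (-8 + 2)/3 = 2 - ⅓*(-6) = 2 + 2 = 4)
m = -27 (m = (-11 - 10) - 6 = -21 - 6 = -27)
(x(P, (4 + 3) - 1) + m)*R = ((2 - ((4 + 3) - 1)) - 27)*4 = ((2 - (7 - 1)) - 27)*4 = ((2 - 1*6) - 27)*4 = ((2 - 6) - 27)*4 = (-4 - 27)*4 = -31*4 = -124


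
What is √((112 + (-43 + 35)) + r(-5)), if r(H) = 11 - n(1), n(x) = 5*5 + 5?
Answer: √85 ≈ 9.2195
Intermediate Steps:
n(x) = 30 (n(x) = 25 + 5 = 30)
r(H) = -19 (r(H) = 11 - 1*30 = 11 - 30 = -19)
√((112 + (-43 + 35)) + r(-5)) = √((112 + (-43 + 35)) - 19) = √((112 - 8) - 19) = √(104 - 19) = √85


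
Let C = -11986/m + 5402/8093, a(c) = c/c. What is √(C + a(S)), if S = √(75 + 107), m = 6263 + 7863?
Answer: 2*√668979769711281/57160859 ≈ 0.90498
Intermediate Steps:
m = 14126
S = √182 ≈ 13.491
a(c) = 1
C = -10347023/57160859 (C = -11986/14126 + 5402/8093 = -11986*1/14126 + 5402*(1/8093) = -5993/7063 + 5402/8093 = -10347023/57160859 ≈ -0.18102)
√(C + a(S)) = √(-10347023/57160859 + 1) = √(46813836/57160859) = 2*√668979769711281/57160859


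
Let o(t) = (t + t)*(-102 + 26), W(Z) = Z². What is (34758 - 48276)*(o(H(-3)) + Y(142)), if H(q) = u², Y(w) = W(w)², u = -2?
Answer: -5496233441184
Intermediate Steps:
Y(w) = w⁴ (Y(w) = (w²)² = w⁴)
H(q) = 4 (H(q) = (-2)² = 4)
o(t) = -152*t (o(t) = (2*t)*(-76) = -152*t)
(34758 - 48276)*(o(H(-3)) + Y(142)) = (34758 - 48276)*(-152*4 + 142⁴) = -13518*(-608 + 406586896) = -13518*406586288 = -5496233441184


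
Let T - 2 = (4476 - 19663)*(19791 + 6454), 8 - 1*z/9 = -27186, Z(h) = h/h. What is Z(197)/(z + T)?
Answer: -1/398338067 ≈ -2.5104e-9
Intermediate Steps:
Z(h) = 1
z = 244746 (z = 72 - 9*(-27186) = 72 + 244674 = 244746)
T = -398582813 (T = 2 + (4476 - 19663)*(19791 + 6454) = 2 - 15187*26245 = 2 - 398582815 = -398582813)
Z(197)/(z + T) = 1/(244746 - 398582813) = 1/(-398338067) = 1*(-1/398338067) = -1/398338067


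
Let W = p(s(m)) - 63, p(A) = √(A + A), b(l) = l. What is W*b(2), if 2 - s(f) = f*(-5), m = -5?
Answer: -126 + 2*I*√46 ≈ -126.0 + 13.565*I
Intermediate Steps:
s(f) = 2 + 5*f (s(f) = 2 - f*(-5) = 2 - (-5)*f = 2 + 5*f)
p(A) = √2*√A (p(A) = √(2*A) = √2*√A)
W = -63 + I*√46 (W = √2*√(2 + 5*(-5)) - 63 = √2*√(2 - 25) - 63 = √2*√(-23) - 63 = √2*(I*√23) - 63 = I*√46 - 63 = -63 + I*√46 ≈ -63.0 + 6.7823*I)
W*b(2) = (-63 + I*√46)*2 = -126 + 2*I*√46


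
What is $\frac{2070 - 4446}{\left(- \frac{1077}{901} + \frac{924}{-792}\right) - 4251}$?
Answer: $\frac{12844656}{22993675} \approx 0.55862$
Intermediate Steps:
$\frac{2070 - 4446}{\left(- \frac{1077}{901} + \frac{924}{-792}\right) - 4251} = - \frac{2376}{\left(\left(-1077\right) \frac{1}{901} + 924 \left(- \frac{1}{792}\right)\right) - 4251} = - \frac{2376}{\left(- \frac{1077}{901} - \frac{7}{6}\right) - 4251} = - \frac{2376}{- \frac{12769}{5406} - 4251} = - \frac{2376}{- \frac{22993675}{5406}} = \left(-2376\right) \left(- \frac{5406}{22993675}\right) = \frac{12844656}{22993675}$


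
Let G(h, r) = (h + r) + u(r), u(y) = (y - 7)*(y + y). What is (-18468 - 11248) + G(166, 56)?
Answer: -24006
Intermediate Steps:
u(y) = 2*y*(-7 + y) (u(y) = (-7 + y)*(2*y) = 2*y*(-7 + y))
G(h, r) = h + r + 2*r*(-7 + r) (G(h, r) = (h + r) + 2*r*(-7 + r) = h + r + 2*r*(-7 + r))
(-18468 - 11248) + G(166, 56) = (-18468 - 11248) + (166 + 56 + 2*56*(-7 + 56)) = -29716 + (166 + 56 + 2*56*49) = -29716 + (166 + 56 + 5488) = -29716 + 5710 = -24006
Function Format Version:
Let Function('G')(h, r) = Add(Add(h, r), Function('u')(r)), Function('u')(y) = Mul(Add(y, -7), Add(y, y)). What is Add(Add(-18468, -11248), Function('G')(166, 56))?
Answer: -24006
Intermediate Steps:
Function('u')(y) = Mul(2, y, Add(-7, y)) (Function('u')(y) = Mul(Add(-7, y), Mul(2, y)) = Mul(2, y, Add(-7, y)))
Function('G')(h, r) = Add(h, r, Mul(2, r, Add(-7, r))) (Function('G')(h, r) = Add(Add(h, r), Mul(2, r, Add(-7, r))) = Add(h, r, Mul(2, r, Add(-7, r))))
Add(Add(-18468, -11248), Function('G')(166, 56)) = Add(Add(-18468, -11248), Add(166, 56, Mul(2, 56, Add(-7, 56)))) = Add(-29716, Add(166, 56, Mul(2, 56, 49))) = Add(-29716, Add(166, 56, 5488)) = Add(-29716, 5710) = -24006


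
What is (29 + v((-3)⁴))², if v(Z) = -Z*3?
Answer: 45796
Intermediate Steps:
v(Z) = -3*Z
(29 + v((-3)⁴))² = (29 - 3*(-3)⁴)² = (29 - 3*81)² = (29 - 243)² = (-214)² = 45796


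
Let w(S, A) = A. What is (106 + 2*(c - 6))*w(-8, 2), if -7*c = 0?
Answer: 188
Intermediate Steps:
c = 0 (c = -⅐*0 = 0)
(106 + 2*(c - 6))*w(-8, 2) = (106 + 2*(0 - 6))*2 = (106 + 2*(-6))*2 = (106 - 12)*2 = 94*2 = 188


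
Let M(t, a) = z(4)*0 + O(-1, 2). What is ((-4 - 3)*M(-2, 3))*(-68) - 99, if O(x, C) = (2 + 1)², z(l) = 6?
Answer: 4185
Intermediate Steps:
O(x, C) = 9 (O(x, C) = 3² = 9)
M(t, a) = 9 (M(t, a) = 6*0 + 9 = 0 + 9 = 9)
((-4 - 3)*M(-2, 3))*(-68) - 99 = ((-4 - 3)*9)*(-68) - 99 = -7*9*(-68) - 99 = -63*(-68) - 99 = 4284 - 99 = 4185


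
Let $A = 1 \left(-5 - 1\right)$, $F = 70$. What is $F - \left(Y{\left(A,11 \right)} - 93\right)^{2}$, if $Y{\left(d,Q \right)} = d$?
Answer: $-9731$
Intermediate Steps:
$A = -6$ ($A = 1 \left(-6\right) = -6$)
$F - \left(Y{\left(A,11 \right)} - 93\right)^{2} = 70 - \left(-6 - 93\right)^{2} = 70 - \left(-99\right)^{2} = 70 - 9801 = -9731$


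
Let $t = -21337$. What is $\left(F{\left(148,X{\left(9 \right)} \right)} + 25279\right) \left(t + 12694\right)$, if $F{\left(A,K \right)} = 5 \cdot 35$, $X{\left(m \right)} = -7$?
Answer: $-219998922$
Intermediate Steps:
$F{\left(A,K \right)} = 175$
$\left(F{\left(148,X{\left(9 \right)} \right)} + 25279\right) \left(t + 12694\right) = \left(175 + 25279\right) \left(-21337 + 12694\right) = 25454 \left(-8643\right) = -219998922$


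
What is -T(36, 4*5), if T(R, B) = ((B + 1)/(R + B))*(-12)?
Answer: 9/2 ≈ 4.5000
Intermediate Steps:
T(R, B) = -12*(1 + B)/(B + R) (T(R, B) = ((1 + B)/(B + R))*(-12) = -12*(1 + B)/(B + R))
-T(36, 4*5) = -12*(-1 - 4*5)/(4*5 + 36) = -12*(-1 - 1*20)/(20 + 36) = -12*(-1 - 20)/56 = -12*(-21)/56 = -1*(-9/2) = 9/2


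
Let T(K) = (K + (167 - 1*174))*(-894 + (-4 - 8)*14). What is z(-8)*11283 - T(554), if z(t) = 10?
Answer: 693744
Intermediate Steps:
T(K) = 7434 - 1062*K (T(K) = (K + (167 - 174))*(-894 - 12*14) = (K - 7)*(-894 - 168) = (-7 + K)*(-1062) = 7434 - 1062*K)
z(-8)*11283 - T(554) = 10*11283 - (7434 - 1062*554) = 112830 - (7434 - 588348) = 112830 - 1*(-580914) = 112830 + 580914 = 693744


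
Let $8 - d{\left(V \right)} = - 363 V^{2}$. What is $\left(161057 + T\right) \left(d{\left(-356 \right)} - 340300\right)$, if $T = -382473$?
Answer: $-10110934184416$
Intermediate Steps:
$d{\left(V \right)} = 8 + 363 V^{2}$ ($d{\left(V \right)} = 8 - - 363 V^{2} = 8 + 363 V^{2}$)
$\left(161057 + T\right) \left(d{\left(-356 \right)} - 340300\right) = \left(161057 - 382473\right) \left(\left(8 + 363 \left(-356\right)^{2}\right) - 340300\right) = - 221416 \left(\left(8 + 363 \cdot 126736\right) - 340300\right) = - 221416 \left(\left(8 + 46005168\right) - 340300\right) = - 221416 \left(46005176 - 340300\right) = \left(-221416\right) 45664876 = -10110934184416$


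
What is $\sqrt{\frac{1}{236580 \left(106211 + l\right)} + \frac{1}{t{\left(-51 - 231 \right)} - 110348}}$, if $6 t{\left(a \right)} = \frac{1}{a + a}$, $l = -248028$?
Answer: $\frac{i \sqrt{355614332458310832886866706537185}}{6264279799034154690} \approx 0.0030104 i$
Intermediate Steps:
$t{\left(a \right)} = \frac{1}{12 a}$ ($t{\left(a \right)} = \frac{1}{6 \left(a + a\right)} = \frac{1}{6 \cdot 2 a} = \frac{\frac{1}{2} \frac{1}{a}}{6} = \frac{1}{12 a}$)
$\sqrt{\frac{1}{236580 \left(106211 + l\right)} + \frac{1}{t{\left(-51 - 231 \right)} - 110348}} = \sqrt{\frac{1}{236580 \left(106211 - 248028\right)} + \frac{1}{\frac{1}{12 \left(-51 - 231\right)} - 110348}} = \sqrt{\frac{1}{236580 \left(-141817\right)} + \frac{1}{\frac{1}{12 \left(-51 - 231\right)} - 110348}} = \sqrt{\frac{1}{236580} \left(- \frac{1}{141817}\right) + \frac{1}{\frac{1}{12 \left(-282\right)} - 110348}} = \sqrt{- \frac{1}{33551065860} + \frac{1}{\frac{1}{12} \left(- \frac{1}{282}\right) - 110348}} = \sqrt{- \frac{1}{33551065860} + \frac{1}{- \frac{1}{3384} - 110348}} = \sqrt{- \frac{1}{33551065860} + \frac{1}{- \frac{373417633}{3384}}} = \sqrt{- \frac{1}{33551065860} - \frac{3384}{373417633}} = \sqrt{- \frac{113537180287873}{12528559598068309380}} = \frac{i \sqrt{355614332458310832886866706537185}}{6264279799034154690}$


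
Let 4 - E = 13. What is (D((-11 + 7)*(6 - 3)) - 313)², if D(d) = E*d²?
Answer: 2588881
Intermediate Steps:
E = -9 (E = 4 - 1*13 = 4 - 13 = -9)
D(d) = -9*d²
(D((-11 + 7)*(6 - 3)) - 313)² = (-9*(-11 + 7)²*(6 - 3)² - 313)² = (-9*(-4*3)² - 313)² = (-9*(-12)² - 313)² = (-9*144 - 313)² = (-1296 - 313)² = (-1609)² = 2588881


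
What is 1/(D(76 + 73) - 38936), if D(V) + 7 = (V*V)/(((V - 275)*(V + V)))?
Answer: -252/9813785 ≈ -2.5678e-5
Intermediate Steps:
D(V) = -7 + V/(2*(-275 + V)) (D(V) = -7 + (V*V)/(((V - 275)*(V + V))) = -7 + V²/(((-275 + V)*(2*V))) = -7 + V²/((2*V*(-275 + V))) = -7 + V²*(1/(2*V*(-275 + V))) = -7 + V/(2*(-275 + V)))
1/(D(76 + 73) - 38936) = 1/((3850 - 13*(76 + 73))/(2*(-275 + (76 + 73))) - 38936) = 1/((3850 - 13*149)/(2*(-275 + 149)) - 38936) = 1/((½)*(3850 - 1937)/(-126) - 38936) = 1/((½)*(-1/126)*1913 - 38936) = 1/(-1913/252 - 38936) = 1/(-9813785/252) = -252/9813785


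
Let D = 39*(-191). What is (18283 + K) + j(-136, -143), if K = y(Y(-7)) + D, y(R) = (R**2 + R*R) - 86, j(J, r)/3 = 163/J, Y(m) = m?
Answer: 1474567/136 ≈ 10842.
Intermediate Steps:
D = -7449
j(J, r) = 489/J (j(J, r) = 3*(163/J) = 489/J)
y(R) = -86 + 2*R**2 (y(R) = (R**2 + R**2) - 86 = 2*R**2 - 86 = -86 + 2*R**2)
K = -7437 (K = (-86 + 2*(-7)**2) - 7449 = (-86 + 2*49) - 7449 = (-86 + 98) - 7449 = 12 - 7449 = -7437)
(18283 + K) + j(-136, -143) = (18283 - 7437) + 489/(-136) = 10846 + 489*(-1/136) = 10846 - 489/136 = 1474567/136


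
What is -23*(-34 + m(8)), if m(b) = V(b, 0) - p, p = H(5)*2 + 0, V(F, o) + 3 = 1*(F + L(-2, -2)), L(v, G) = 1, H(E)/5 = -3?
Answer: -46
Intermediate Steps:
H(E) = -15 (H(E) = 5*(-3) = -15)
V(F, o) = -2 + F (V(F, o) = -3 + 1*(F + 1) = -3 + 1*(1 + F) = -3 + (1 + F) = -2 + F)
p = -30 (p = -15*2 + 0 = -30 + 0 = -30)
m(b) = 28 + b (m(b) = (-2 + b) - 1*(-30) = (-2 + b) + 30 = 28 + b)
-23*(-34 + m(8)) = -23*(-34 + (28 + 8)) = -23*(-34 + 36) = -23*2 = -46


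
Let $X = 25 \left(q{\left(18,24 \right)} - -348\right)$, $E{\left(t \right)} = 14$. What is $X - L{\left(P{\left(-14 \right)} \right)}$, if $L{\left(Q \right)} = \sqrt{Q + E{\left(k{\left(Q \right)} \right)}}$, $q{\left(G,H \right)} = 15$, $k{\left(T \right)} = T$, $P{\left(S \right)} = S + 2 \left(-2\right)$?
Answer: $9075 - 2 i \approx 9075.0 - 2.0 i$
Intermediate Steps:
$P{\left(S \right)} = -4 + S$ ($P{\left(S \right)} = S - 4 = -4 + S$)
$L{\left(Q \right)} = \sqrt{14 + Q}$ ($L{\left(Q \right)} = \sqrt{Q + 14} = \sqrt{14 + Q}$)
$X = 9075$ ($X = 25 \left(15 - -348\right) = 25 \left(15 + 348\right) = 25 \cdot 363 = 9075$)
$X - L{\left(P{\left(-14 \right)} \right)} = 9075 - \sqrt{14 - 18} = 9075 - \sqrt{-4} = 9075 - 2 i$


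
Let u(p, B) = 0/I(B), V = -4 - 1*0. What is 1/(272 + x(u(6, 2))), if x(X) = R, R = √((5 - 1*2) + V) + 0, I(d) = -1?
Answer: 272/73985 - I/73985 ≈ 0.0036764 - 1.3516e-5*I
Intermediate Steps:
V = -4 (V = -4 + 0 = -4)
u(p, B) = 0 (u(p, B) = 0/(-1) = 0*(-1) = 0)
R = I (R = √((5 - 1*2) - 4) + 0 = √((5 - 2) - 4) + 0 = √(3 - 4) + 0 = √(-1) + 0 = I + 0 = I ≈ 1.0*I)
x(X) = I
1/(272 + x(u(6, 2))) = 1/(272 + I) = (272 - I)/73985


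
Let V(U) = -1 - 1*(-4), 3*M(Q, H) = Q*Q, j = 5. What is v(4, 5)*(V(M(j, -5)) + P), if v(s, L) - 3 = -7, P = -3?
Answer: 0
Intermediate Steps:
M(Q, H) = Q**2/3 (M(Q, H) = (Q*Q)/3 = Q**2/3)
v(s, L) = -4 (v(s, L) = 3 - 7 = -4)
V(U) = 3 (V(U) = -1 + 4 = 3)
v(4, 5)*(V(M(j, -5)) + P) = -4*(3 - 3) = -4*0 = 0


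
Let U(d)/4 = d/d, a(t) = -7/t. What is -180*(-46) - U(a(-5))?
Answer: 8276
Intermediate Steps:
U(d) = 4 (U(d) = 4*(d/d) = 4*1 = 4)
-180*(-46) - U(a(-5)) = -180*(-46) - 1*4 = 8280 - 4 = 8276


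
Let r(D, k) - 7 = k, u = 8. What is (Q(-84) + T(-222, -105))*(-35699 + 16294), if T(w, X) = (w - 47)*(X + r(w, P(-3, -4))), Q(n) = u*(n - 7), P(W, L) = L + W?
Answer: -533967385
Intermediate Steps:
r(D, k) = 7 + k
Q(n) = -56 + 8*n (Q(n) = 8*(n - 7) = 8*(-7 + n) = -56 + 8*n)
T(w, X) = X*(-47 + w) (T(w, X) = (w - 47)*(X + (7 + (-4 - 3))) = (-47 + w)*(X + (7 - 7)) = (-47 + w)*(X + 0) = (-47 + w)*X = X*(-47 + w))
(Q(-84) + T(-222, -105))*(-35699 + 16294) = ((-56 + 8*(-84)) - 105*(-47 - 222))*(-35699 + 16294) = ((-56 - 672) - 105*(-269))*(-19405) = (-728 + 28245)*(-19405) = 27517*(-19405) = -533967385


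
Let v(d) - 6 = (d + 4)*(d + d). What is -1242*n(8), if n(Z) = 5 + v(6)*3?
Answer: -475686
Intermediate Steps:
v(d) = 6 + 2*d*(4 + d) (v(d) = 6 + (d + 4)*(d + d) = 6 + (4 + d)*(2*d) = 6 + 2*d*(4 + d))
n(Z) = 383 (n(Z) = 5 + (6 + 2*6² + 8*6)*3 = 5 + (6 + 2*36 + 48)*3 = 5 + (6 + 72 + 48)*3 = 5 + 126*3 = 5 + 378 = 383)
-1242*n(8) = -1242*383 = -475686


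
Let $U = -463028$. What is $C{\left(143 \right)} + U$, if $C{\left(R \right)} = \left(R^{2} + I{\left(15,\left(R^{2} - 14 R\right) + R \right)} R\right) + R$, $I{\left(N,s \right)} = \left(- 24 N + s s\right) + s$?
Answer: $49421262754$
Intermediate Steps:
$I{\left(N,s \right)} = s + s^{2} - 24 N$ ($I{\left(N,s \right)} = \left(- 24 N + s^{2}\right) + s = \left(s^{2} - 24 N\right) + s = s + s^{2} - 24 N$)
$C{\left(R \right)} = R + R^{2} + R \left(-360 + R^{2} + \left(R^{2} - 13 R\right)^{2} - 13 R\right)$ ($C{\left(R \right)} = \left(R^{2} + \left(\left(\left(R^{2} - 14 R\right) + R\right) + \left(\left(R^{2} - 14 R\right) + R\right)^{2} - 360\right) R\right) + R = \left(R^{2} + \left(\left(R^{2} - 13 R\right) + \left(R^{2} - 13 R\right)^{2} - 360\right) R\right) + R = \left(R^{2} + \left(-360 + R^{2} + \left(R^{2} - 13 R\right)^{2} - 13 R\right) R\right) + R = \left(R^{2} + R \left(-360 + R^{2} + \left(R^{2} - 13 R\right)^{2} - 13 R\right)\right) + R = R + R^{2} + R \left(-360 + R^{2} + \left(R^{2} - 13 R\right)^{2} - 13 R\right)$)
$C{\left(143 \right)} + U = 143 \left(-359 + 143 + 143 \left(-13 + 143\right) + 143^{2} \left(-13 + 143\right)^{2}\right) - 463028 = 143 \left(-359 + 143 + 143 \cdot 130 + 20449 \cdot 130^{2}\right) - 463028 = 143 \left(-359 + 143 + 18590 + 20449 \cdot 16900\right) - 463028 = 143 \left(-359 + 143 + 18590 + 345588100\right) - 463028 = 143 \cdot 345606474 - 463028 = 49421725782 - 463028 = 49421262754$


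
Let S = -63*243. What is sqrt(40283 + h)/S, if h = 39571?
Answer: -sqrt(79854)/15309 ≈ -0.018459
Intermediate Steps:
S = -15309
sqrt(40283 + h)/S = sqrt(40283 + 39571)/(-15309) = sqrt(79854)*(-1/15309) = -sqrt(79854)/15309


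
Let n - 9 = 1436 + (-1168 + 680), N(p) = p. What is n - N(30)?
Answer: 927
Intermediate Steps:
n = 957 (n = 9 + (1436 + (-1168 + 680)) = 9 + (1436 - 488) = 9 + 948 = 957)
n - N(30) = 957 - 1*30 = 957 - 30 = 927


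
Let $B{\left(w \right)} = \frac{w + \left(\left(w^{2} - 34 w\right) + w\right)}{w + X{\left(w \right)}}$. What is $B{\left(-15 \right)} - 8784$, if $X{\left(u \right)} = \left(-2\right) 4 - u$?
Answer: $- \frac{70977}{8} \approx -8872.1$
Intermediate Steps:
$X{\left(u \right)} = -8 - u$
$B{\left(w \right)} = 4 w - \frac{w^{2}}{8}$ ($B{\left(w \right)} = \frac{w + \left(\left(w^{2} - 34 w\right) + w\right)}{w - \left(8 + w\right)} = \frac{w + \left(w^{2} - 33 w\right)}{-8} = \left(w^{2} - 32 w\right) \left(- \frac{1}{8}\right) = 4 w - \frac{w^{2}}{8}$)
$B{\left(-15 \right)} - 8784 = \frac{1}{8} \left(-15\right) \left(32 - -15\right) - 8784 = \frac{1}{8} \left(-15\right) \left(32 + 15\right) - 8784 = \frac{1}{8} \left(-15\right) 47 - 8784 = - \frac{705}{8} - 8784 = - \frac{70977}{8}$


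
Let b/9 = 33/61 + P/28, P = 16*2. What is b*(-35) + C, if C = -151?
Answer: -41566/61 ≈ -681.41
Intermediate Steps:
P = 32
b = 6471/427 (b = 9*(33/61 + 32/28) = 9*(33*(1/61) + 32*(1/28)) = 9*(33/61 + 8/7) = 9*(719/427) = 6471/427 ≈ 15.155)
b*(-35) + C = (6471/427)*(-35) - 151 = -32355/61 - 151 = -41566/61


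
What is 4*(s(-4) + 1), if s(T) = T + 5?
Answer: 8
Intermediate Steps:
s(T) = 5 + T
4*(s(-4) + 1) = 4*((5 - 4) + 1) = 4*(1 + 1) = 4*2 = 8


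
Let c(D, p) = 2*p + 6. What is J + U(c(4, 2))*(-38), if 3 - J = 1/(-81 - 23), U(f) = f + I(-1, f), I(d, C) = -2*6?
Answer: 8217/104 ≈ 79.010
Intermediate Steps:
I(d, C) = -12
c(D, p) = 6 + 2*p
U(f) = -12 + f (U(f) = f - 12 = -12 + f)
J = 313/104 (J = 3 - 1/(-81 - 23) = 3 - 1/(-104) = 3 - 1*(-1/104) = 3 + 1/104 = 313/104 ≈ 3.0096)
J + U(c(4, 2))*(-38) = 313/104 + (-12 + (6 + 2*2))*(-38) = 313/104 + (-12 + (6 + 4))*(-38) = 313/104 + (-12 + 10)*(-38) = 313/104 - 2*(-38) = 313/104 + 76 = 8217/104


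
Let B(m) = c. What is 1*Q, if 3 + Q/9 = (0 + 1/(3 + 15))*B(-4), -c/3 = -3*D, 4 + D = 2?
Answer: -36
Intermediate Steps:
D = -2 (D = -4 + 2 = -2)
c = -18 (c = -(-9)*(-2) = -3*6 = -18)
B(m) = -18
Q = -36 (Q = -27 + 9*((0 + 1/(3 + 15))*(-18)) = -27 + 9*((0 + 1/18)*(-18)) = -27 + 9*((1/18)*(-18)) = -27 + 9*(-1) = -27 - 9 = -36)
1*Q = 1*(-36) = -36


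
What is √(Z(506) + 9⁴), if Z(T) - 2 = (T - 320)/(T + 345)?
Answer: √4753089449/851 ≈ 81.014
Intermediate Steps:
Z(T) = 2 + (-320 + T)/(345 + T) (Z(T) = 2 + (T - 320)/(T + 345) = 2 + (-320 + T)/(345 + T))
√(Z(506) + 9⁴) = √((370 + 3*506)/(345 + 506) + 9⁴) = √((370 + 1518)/851 + 6561) = √((1/851)*1888 + 6561) = √(1888/851 + 6561) = √(5585299/851) = √4753089449/851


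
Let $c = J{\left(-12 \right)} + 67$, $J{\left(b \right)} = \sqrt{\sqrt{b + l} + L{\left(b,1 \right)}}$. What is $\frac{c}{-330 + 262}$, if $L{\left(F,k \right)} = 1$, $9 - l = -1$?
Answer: $- \frac{67}{68} - \frac{\sqrt{1 + i \sqrt{2}}}{68} \approx -1.0025 - 0.0088971 i$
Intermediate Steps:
$l = 10$ ($l = 9 - -1 = 9 + 1 = 10$)
$J{\left(b \right)} = \sqrt{1 + \sqrt{10 + b}}$ ($J{\left(b \right)} = \sqrt{\sqrt{b + 10} + 1} = \sqrt{\sqrt{10 + b} + 1} = \sqrt{1 + \sqrt{10 + b}}$)
$c = 67 + \sqrt{1 + i \sqrt{2}}$ ($c = \sqrt{1 + \sqrt{10 - 12}} + 67 = \sqrt{1 + \sqrt{-2}} + 67 = \sqrt{1 + i \sqrt{2}} + 67 = 67 + \sqrt{1 + i \sqrt{2}} \approx 68.169 + 0.605 i$)
$\frac{c}{-330 + 262} = \frac{67 + \sqrt{1 + i \sqrt{2}}}{-330 + 262} = \frac{67 + \sqrt{1 + i \sqrt{2}}}{-68} = \left(67 + \sqrt{1 + i \sqrt{2}}\right) \left(- \frac{1}{68}\right) = - \frac{67}{68} - \frac{\sqrt{1 + i \sqrt{2}}}{68}$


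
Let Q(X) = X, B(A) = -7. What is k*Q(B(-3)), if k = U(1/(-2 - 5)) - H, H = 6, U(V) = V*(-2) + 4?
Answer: 12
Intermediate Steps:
U(V) = 4 - 2*V (U(V) = -2*V + 4 = 4 - 2*V)
k = -12/7 (k = (4 - 2/(-2 - 5)) - 1*6 = (4 - 2/(-7)) - 6 = (4 - 2*(-⅐)) - 6 = (4 + 2/7) - 6 = 30/7 - 6 = -12/7 ≈ -1.7143)
k*Q(B(-3)) = -12/7*(-7) = 12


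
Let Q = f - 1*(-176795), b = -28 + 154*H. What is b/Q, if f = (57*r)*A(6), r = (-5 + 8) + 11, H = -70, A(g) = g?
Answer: -10808/181583 ≈ -0.059521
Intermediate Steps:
r = 14 (r = 3 + 11 = 14)
f = 4788 (f = (57*14)*6 = 798*6 = 4788)
b = -10808 (b = -28 + 154*(-70) = -28 - 10780 = -10808)
Q = 181583 (Q = 4788 - 1*(-176795) = 4788 + 176795 = 181583)
b/Q = -10808/181583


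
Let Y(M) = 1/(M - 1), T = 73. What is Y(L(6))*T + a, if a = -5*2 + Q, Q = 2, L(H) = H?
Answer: 33/5 ≈ 6.6000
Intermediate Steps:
Y(M) = 1/(-1 + M)
a = -8 (a = -5*2 + 2 = -10 + 2 = -8)
Y(L(6))*T + a = 73/(-1 + 6) - 8 = 73/5 - 8 = 33/5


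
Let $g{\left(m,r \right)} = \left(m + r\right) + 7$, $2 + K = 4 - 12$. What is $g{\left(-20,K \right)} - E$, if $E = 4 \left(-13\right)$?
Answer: $29$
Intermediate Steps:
$K = -10$ ($K = -2 + \left(4 - 12\right) = -2 - 8 = -10$)
$g{\left(m,r \right)} = 7 + m + r$
$E = -52$
$g{\left(-20,K \right)} - E = \left(7 - 20 - 10\right) - -52 = -23 + 52 = 29$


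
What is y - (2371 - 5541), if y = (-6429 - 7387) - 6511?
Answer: -17157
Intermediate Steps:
y = -20327 (y = -13816 - 6511 = -20327)
y - (2371 - 5541) = -20327 - (2371 - 5541) = -20327 - 1*(-3170) = -20327 + 3170 = -17157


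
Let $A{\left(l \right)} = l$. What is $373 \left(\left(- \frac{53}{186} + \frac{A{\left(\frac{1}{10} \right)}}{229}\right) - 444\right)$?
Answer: $- \frac{17646494228}{106485} \approx -1.6572 \cdot 10^{5}$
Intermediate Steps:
$373 \left(\left(- \frac{53}{186} + \frac{A{\left(\frac{1}{10} \right)}}{229}\right) - 444\right) = 373 \left(\left(- \frac{53}{186} + \frac{1}{10 \cdot 229}\right) - 444\right) = 373 \left(\left(\left(-53\right) \frac{1}{186} + \frac{1}{10} \cdot \frac{1}{229}\right) - 444\right) = 373 \left(\left(- \frac{53}{186} + \frac{1}{2290}\right) - 444\right) = 373 \left(- \frac{30296}{106485} - 444\right) = 373 \left(- \frac{47309636}{106485}\right) = - \frac{17646494228}{106485}$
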